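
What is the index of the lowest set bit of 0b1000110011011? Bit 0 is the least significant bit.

0

0b1000110011011 = 1000110011011
Trailing zeros: 0, so the lowest set bit is bit 0 (value 1).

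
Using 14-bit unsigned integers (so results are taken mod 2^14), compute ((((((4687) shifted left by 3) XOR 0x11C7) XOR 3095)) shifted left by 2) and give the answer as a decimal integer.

16032

4687 = 01001001001111
→ shifted left by 3 (mod 2^14) → 01001001111000 = 4728
0x11C7 = 01000111000111
→ XOR → 00001110111111 = 959
3095 = 00110000010111
→ XOR → 00111110101000 = 4008
→ shifted left by 2 (mod 2^14) → 11111010100000 = 16032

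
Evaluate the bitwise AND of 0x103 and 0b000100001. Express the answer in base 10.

1

0x103 = 100000011
b = 000100001
AND → 000000001 = 1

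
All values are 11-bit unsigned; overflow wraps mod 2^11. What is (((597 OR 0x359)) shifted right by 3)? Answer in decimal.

597 = 01001010101
0x359 = 01101011001
→ OR → 01101011101 = 861
→ shifted right by 3 → 00001101011 = 107

107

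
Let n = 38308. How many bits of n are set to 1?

7

38308 = 1001010110100100
Count the 1s: 1 + 1 + 1 + 1 + 1 + 1 + 1 = 7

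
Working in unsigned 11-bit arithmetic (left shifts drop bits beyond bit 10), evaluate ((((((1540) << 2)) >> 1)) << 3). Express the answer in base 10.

1540 = 11000000100
→ << 2 (mod 2^11) → 00000010000 = 16
→ >> 1 → 00000001000 = 8
→ << 3 (mod 2^11) → 00001000000 = 64

64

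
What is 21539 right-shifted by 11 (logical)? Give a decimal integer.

10

21539 = 101010000100011
shift right by 11 → 000000000001010 = 10
(equivalently, floor(21539 / 2048))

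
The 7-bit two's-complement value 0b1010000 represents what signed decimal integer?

pattern = 1010000 (MSB is 1 ⇒ negative)
Invert: 0101111, add 1 → 0110000 = 48, so the value is -48.
(Equivalently: 80 - 2^7 = 80 - 128 = -48.)

-48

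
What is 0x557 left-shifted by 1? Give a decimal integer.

0x557 = 010101010111
shift left by 1 → 101010101110 = 2734
(equivalently, 1367 × 2^1 = 1367 × 2)

2734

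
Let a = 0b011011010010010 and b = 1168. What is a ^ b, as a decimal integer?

12802

a = 11011010010010
1168 = 00010010010000
XOR → 11001000000010 = 12802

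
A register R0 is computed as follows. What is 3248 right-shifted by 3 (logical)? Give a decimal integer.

406

3248 = 110010110000
shift right by 3 → 000110010110 = 406
(equivalently, floor(3248 / 8))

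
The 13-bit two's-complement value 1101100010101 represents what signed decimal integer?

pattern = 1101100010101 (MSB is 1 ⇒ negative)
Invert: 0010011101010, add 1 → 0010011101011 = 1259, so the value is -1259.
(Equivalently: 6933 - 2^13 = 6933 - 8192 = -1259.)

-1259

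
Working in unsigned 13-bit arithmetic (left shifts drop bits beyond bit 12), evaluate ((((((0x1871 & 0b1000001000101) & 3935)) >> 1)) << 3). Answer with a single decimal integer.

0x1871 = 1100001110001
0b1000001000101 = 1000001000101
→ & → 1000001000001 = 4161
3935 = 0111101011111
→ & → 0000001000001 = 65
→ >> 1 → 0000000100000 = 32
→ << 3 (mod 2^13) → 0000100000000 = 256

256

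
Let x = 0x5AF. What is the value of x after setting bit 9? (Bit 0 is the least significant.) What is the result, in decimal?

x = 0010110101111
bit 9 is currently 0; set it via x | (1 << 9) = x | 512
→ 0011110101111 = 1967

1967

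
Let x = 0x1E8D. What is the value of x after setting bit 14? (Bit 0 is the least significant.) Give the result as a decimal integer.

x = 001111010001101
bit 14 is currently 0; set it via x | (1 << 14) = x | 16384
→ 101111010001101 = 24205

24205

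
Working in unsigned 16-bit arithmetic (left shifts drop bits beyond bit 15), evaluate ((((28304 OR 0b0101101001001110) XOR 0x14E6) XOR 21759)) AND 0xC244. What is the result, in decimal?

28304 = 0110111010010000
0b0101101001001110 = 0101101001001110
→ OR → 0111111011011110 = 32478
0x14E6 = 0001010011100110
→ XOR → 0110101000111000 = 27192
21759 = 0101010011111111
→ XOR → 0011111011000111 = 16071
0xC244 = 1100001001000100
→ AND → 0000001001000100 = 580

580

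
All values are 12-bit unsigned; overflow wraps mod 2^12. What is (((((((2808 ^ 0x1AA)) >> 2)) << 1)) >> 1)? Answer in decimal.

724

2808 = 101011111000
0x1AA = 000110101010
→ ^ → 101101010010 = 2898
→ >> 2 → 001011010100 = 724
→ << 1 (mod 2^12) → 010110101000 = 1448
→ >> 1 → 001011010100 = 724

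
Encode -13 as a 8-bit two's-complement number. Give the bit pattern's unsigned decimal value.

243

13 in 8 bits: 00001101
Invert: 11110010
Add 1:  11110011 = 243
(Check: 2^8 - 13 = 256 - 13 = 243.)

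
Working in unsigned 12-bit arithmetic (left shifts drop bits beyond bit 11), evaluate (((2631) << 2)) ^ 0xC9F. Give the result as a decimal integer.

2631 = 101001000111
→ << 2 (mod 2^12) → 100100011100 = 2332
0xC9F = 110010011111
→ ^ → 010110000011 = 1411

1411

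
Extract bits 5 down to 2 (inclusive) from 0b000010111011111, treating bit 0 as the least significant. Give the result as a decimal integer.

v = 000010111011111
Shift right by 2: 0000101110111
Mask low 4 bits: 0111 = 7

7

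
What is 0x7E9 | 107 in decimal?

2027

0x7E9 = 11111101001
107 = 00001101011
 OR → 11111101011 = 2027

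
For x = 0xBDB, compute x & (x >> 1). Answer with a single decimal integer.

x = 101111011011 = 3035
x>>1 = 010111101101
AND  = 000111001001 = 457
(x & (x >> 1) has a 1 wherever x has two consecutive 1 bits.)

457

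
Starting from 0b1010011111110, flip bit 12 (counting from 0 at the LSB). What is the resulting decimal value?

1278

x = 1010011111110
bit 12 is currently 1; toggle it via x ^ (1 << 12) = x ^ 4096
→ 0010011111110 = 1278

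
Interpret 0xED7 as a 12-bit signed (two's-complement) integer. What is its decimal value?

-297

pattern = 111011010111 (MSB is 1 ⇒ negative)
Invert: 000100101000, add 1 → 000100101001 = 297, so the value is -297.
(Equivalently: 3799 - 2^12 = 3799 - 4096 = -297.)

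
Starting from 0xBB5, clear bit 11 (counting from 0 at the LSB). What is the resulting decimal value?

x = 101110110101
bit 11 is currently 1; clear it via x & ~(1 << 11) = x & ~2048
→ 001110110101 = 949

949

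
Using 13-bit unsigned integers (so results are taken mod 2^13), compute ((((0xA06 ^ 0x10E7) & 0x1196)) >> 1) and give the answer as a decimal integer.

0xA06 = 0101000000110
0x10E7 = 1000011100111
→ ^ → 1101011100001 = 6881
0x1196 = 1000110010110
→ & → 1000010000000 = 4224
→ >> 1 → 0100001000000 = 2112

2112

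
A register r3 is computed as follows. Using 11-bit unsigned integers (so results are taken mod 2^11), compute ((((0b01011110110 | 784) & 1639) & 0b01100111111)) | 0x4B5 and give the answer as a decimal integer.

1719

0b01011110110 = 01011110110
784 = 01100010000
→ | → 01111110110 = 1014
1639 = 11001100111
→ & → 01001100110 = 614
0b01100111111 = 01100111111
→ & → 01000100110 = 550
0x4B5 = 10010110101
→ | → 11010110111 = 1719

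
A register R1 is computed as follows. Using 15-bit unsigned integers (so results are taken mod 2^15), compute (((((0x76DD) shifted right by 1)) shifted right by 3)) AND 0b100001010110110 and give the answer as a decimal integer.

548

0x76DD = 111011011011101
→ shifted right by 1 → 011101101101110 = 15214
→ shifted right by 3 → 000011101101101 = 1901
0b100001010110110 = 100001010110110
→ AND → 000001000100100 = 548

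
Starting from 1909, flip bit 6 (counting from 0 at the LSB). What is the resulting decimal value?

x = 11101110101
bit 6 is currently 1; toggle it via x ^ (1 << 6) = x ^ 64
→ 11100110101 = 1845

1845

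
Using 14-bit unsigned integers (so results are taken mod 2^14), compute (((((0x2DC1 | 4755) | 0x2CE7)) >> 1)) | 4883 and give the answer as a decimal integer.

8187

0x2DC1 = 10110111000001
4755 = 01001010010011
→ | → 11111111010011 = 16339
0x2CE7 = 10110011100111
→ | → 11111111110111 = 16375
→ >> 1 → 01111111111011 = 8187
4883 = 01001100010011
→ | → 01111111111011 = 8187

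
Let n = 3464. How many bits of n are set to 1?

3464 = 110110001000
Count the 1s: 1 + 1 + 1 + 1 + 1 = 5

5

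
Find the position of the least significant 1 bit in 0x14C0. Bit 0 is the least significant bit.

6

0x14C0 = 1010011000000
Trailing zeros: 6, so the lowest set bit is bit 6 (value 64).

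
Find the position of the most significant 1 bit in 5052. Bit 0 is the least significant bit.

12

5052 = 1001110111100
The topmost 1 is at position 12 (since 2^12 = 4096 ≤ 5052 < 8192).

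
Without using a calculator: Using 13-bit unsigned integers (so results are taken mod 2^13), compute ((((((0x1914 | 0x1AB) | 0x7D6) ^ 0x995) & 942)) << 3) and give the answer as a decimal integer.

4432

0x1914 = 1100100010100
0x1AB = 0000110101011
→ | → 1100110111111 = 6591
0x7D6 = 0011111010110
→ | → 1111111111111 = 8191
0x995 = 0100110010101
→ ^ → 1011001101010 = 5738
942 = 0001110101110
→ & → 0001000101010 = 554
→ << 3 (mod 2^13) → 1000101010000 = 4432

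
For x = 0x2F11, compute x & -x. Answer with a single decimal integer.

x = 10111100010001 = 12049
-x (two's complement) = …01000011101111
AND   = 00000000000001 = 1
(x & -x isolates the lowest set bit of x.)

1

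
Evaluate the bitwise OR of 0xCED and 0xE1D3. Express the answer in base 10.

60927

0xCED = 0000110011101101
0xE1D3 = 1110000111010011
 OR → 1110110111111111 = 60927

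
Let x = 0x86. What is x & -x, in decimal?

2

x = 10000110 = 134
-x (two's complement) = …01111010
AND   = 00000010 = 2
(x & -x isolates the lowest set bit of x.)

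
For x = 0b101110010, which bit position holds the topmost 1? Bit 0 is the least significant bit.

0b101110010 = 101110010
The topmost 1 is at position 8 (since 2^8 = 256 ≤ 370 < 512).

8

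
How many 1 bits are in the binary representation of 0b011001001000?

4

n = 11001001000
Count the 1s: 1 + 1 + 1 + 1 = 4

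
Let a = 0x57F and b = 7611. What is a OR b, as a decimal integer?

0x57F = 0010101111111
7611 = 1110110111011
 OR → 1110111111111 = 7679

7679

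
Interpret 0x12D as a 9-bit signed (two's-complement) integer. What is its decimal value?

pattern = 100101101 (MSB is 1 ⇒ negative)
Invert: 011010010, add 1 → 011010011 = 211, so the value is -211.
(Equivalently: 301 - 2^9 = 301 - 512 = -211.)

-211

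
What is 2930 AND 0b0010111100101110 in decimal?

2850

2930 = 00101101110010
b = 10111100101110
AND → 00101100100010 = 2850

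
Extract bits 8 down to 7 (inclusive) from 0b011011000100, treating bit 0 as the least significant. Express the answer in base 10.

v = 011011000100
Shift right by 7: 01101
Mask low 2 bits: 01 = 1

1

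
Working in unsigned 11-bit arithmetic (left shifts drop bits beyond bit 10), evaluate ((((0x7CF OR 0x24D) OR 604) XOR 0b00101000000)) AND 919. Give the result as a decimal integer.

0x7CF = 11111001111
0x24D = 01001001101
→ OR → 11111001111 = 1999
604 = 01001011100
→ OR → 11111011111 = 2015
0b00101000000 = 00101000000
→ XOR → 11010011111 = 1695
919 = 01110010111
→ AND → 01010010111 = 663

663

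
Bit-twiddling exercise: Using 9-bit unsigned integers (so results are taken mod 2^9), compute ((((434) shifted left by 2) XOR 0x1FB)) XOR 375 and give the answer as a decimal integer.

68

434 = 110110010
→ shifted left by 2 (mod 2^9) → 011001000 = 200
0x1FB = 111111011
→ XOR → 100110011 = 307
375 = 101110111
→ XOR → 001000100 = 68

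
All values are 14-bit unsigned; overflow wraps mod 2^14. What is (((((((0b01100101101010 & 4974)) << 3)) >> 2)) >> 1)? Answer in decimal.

362

0b01100101101010 = 01100101101010
4974 = 01001101101110
→ & → 01000101101010 = 4458
→ << 3 (mod 2^14) → 00101101010000 = 2896
→ >> 2 → 00001011010100 = 724
→ >> 1 → 00000101101010 = 362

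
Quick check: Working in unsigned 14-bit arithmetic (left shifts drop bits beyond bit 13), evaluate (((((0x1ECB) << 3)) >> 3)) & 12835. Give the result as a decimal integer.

515

0x1ECB = 01111011001011
→ << 3 (mod 2^14) → 11011001011000 = 13912
→ >> 3 → 00011011001011 = 1739
12835 = 11001000100011
→ & → 00001000000011 = 515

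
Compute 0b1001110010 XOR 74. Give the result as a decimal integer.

a = 1001110010
74 = 0001001010
XOR → 1000111000 = 568

568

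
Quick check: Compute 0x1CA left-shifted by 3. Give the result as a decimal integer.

0x1CA = 000111001010
shift left by 3 → 111001010000 = 3664
(equivalently, 458 × 2^3 = 458 × 8)

3664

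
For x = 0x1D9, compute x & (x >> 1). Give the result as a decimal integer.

200

x = 111011001 = 473
x>>1 = 011101100
AND  = 011001000 = 200
(x & (x >> 1) has a 1 wherever x has two consecutive 1 bits.)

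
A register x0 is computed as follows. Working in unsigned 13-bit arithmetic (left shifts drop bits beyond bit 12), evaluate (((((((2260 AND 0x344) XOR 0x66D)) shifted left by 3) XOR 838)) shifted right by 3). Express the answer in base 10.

2260 = 0100011010100
0x344 = 0001101000100
→ AND → 0000001000100 = 68
0x66D = 0011001101101
→ XOR → 0011000101001 = 1577
→ shifted left by 3 (mod 2^13) → 1000101001000 = 4424
838 = 0001101000110
→ XOR → 1001000001110 = 4622
→ shifted right by 3 → 0001001000001 = 577

577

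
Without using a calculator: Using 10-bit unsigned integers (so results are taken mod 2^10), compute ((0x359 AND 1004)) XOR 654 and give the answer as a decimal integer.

0x359 = 1101011001
1004 = 1111101100
→ AND → 1101001000 = 840
654 = 1010001110
→ XOR → 0111000110 = 454

454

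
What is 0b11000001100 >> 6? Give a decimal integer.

24

x = 11000001100
shift right by 6 → 00000011000 = 24
(equivalently, floor(1548 / 64))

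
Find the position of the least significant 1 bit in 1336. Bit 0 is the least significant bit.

3

1336 = 10100111000
Trailing zeros: 3, so the lowest set bit is bit 3 (value 8).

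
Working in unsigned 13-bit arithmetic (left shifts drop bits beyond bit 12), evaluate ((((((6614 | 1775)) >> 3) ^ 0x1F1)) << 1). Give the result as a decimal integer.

6614 = 1100111010110
1775 = 0011011101111
→ | → 1111111111111 = 8191
→ >> 3 → 0001111111111 = 1023
0x1F1 = 0000111110001
→ ^ → 0001000001110 = 526
→ << 1 (mod 2^13) → 0010000011100 = 1052

1052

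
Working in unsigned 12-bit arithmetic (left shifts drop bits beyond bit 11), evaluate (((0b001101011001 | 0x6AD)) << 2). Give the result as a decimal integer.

4084

0b001101011001 = 001101011001
0x6AD = 011010101101
→ | → 011111111101 = 2045
→ << 2 (mod 2^12) → 111111110100 = 4084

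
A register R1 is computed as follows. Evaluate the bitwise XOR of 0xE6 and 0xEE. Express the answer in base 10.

8

0xE6 = 11100110
0xEE = 11101110
XOR → 00001000 = 8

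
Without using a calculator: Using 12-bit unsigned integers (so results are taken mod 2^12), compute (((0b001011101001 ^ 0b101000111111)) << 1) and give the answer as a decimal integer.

0b001011101001 = 001011101001
0b101000111111 = 101000111111
→ ^ → 100011010110 = 2262
→ << 1 (mod 2^12) → 000110101100 = 428

428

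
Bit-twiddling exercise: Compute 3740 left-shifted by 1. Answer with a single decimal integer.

7480

3740 = 0111010011100
shift left by 1 → 1110100111000 = 7480
(equivalently, 3740 × 2^1 = 3740 × 2)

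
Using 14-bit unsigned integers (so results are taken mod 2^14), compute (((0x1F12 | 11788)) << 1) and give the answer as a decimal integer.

15932

0x1F12 = 01111100010010
11788 = 10111000001100
→ | → 11111100011110 = 16158
→ << 1 (mod 2^14) → 11111000111100 = 15932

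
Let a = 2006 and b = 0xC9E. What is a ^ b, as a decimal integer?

2006 = 011111010110
0xC9E = 110010011110
XOR → 101101001000 = 2888

2888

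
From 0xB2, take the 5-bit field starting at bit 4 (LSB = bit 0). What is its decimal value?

11

v = 0000010110010
Shift right by 4: 000001011
Mask low 5 bits: 01011 = 11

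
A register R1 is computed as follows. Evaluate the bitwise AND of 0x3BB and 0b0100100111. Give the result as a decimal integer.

291

0x3BB = 1110111011
b = 0100100111
AND → 0100100011 = 291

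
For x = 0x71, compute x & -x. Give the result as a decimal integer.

1

x = 1110001 = 113
-x (two's complement) = …0001111
AND   = 0000001 = 1
(x & -x isolates the lowest set bit of x.)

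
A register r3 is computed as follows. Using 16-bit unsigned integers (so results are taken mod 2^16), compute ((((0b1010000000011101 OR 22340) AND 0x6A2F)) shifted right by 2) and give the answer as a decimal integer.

6275

0b1010000000011101 = 1010000000011101
22340 = 0101011101000100
→ OR → 1111011101011101 = 63325
0x6A2F = 0110101000101111
→ AND → 0110001000001101 = 25101
→ shifted right by 2 → 0001100010000011 = 6275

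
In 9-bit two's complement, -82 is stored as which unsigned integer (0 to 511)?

430

82 in 9 bits: 001010010
Invert: 110101101
Add 1:  110101110 = 430
(Check: 2^9 - 82 = 512 - 82 = 430.)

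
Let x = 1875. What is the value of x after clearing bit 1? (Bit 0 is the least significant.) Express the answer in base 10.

1873

x = 011101010011
bit 1 is currently 1; clear it via x & ~(1 << 1) = x & ~2
→ 011101010001 = 1873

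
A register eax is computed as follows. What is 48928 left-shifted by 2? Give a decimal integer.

195712

48928 = 001011111100100000
shift left by 2 → 101111110010000000 = 195712
(equivalently, 48928 × 2^2 = 48928 × 4)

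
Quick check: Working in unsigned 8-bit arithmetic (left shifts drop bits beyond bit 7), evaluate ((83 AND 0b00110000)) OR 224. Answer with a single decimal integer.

83 = 01010011
0b00110000 = 00110000
→ AND → 00010000 = 16
224 = 11100000
→ OR → 11110000 = 240

240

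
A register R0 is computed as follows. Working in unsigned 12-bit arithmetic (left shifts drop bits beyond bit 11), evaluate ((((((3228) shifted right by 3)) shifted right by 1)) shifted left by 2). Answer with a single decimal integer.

804

3228 = 110010011100
→ shifted right by 3 → 000110010011 = 403
→ shifted right by 1 → 000011001001 = 201
→ shifted left by 2 (mod 2^12) → 001100100100 = 804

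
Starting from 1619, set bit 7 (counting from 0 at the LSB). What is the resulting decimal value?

x = 011001010011
bit 7 is currently 0; set it via x | (1 << 7) = x | 128
→ 011011010011 = 1747

1747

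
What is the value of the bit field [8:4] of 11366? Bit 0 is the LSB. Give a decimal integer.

v = 10110001100110
Shift right by 4: 1011000110
Mask low 5 bits: 00110 = 6

6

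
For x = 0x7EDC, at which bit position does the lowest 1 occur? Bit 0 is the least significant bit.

2

0x7EDC = 111111011011100
Trailing zeros: 2, so the lowest set bit is bit 2 (value 4).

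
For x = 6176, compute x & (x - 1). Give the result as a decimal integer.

6144

x = 1100000100000 = 6176
x - 1 = 1100000011111
AND   = 1100000000000 = 6144
(x & (x - 1) clears the lowest set bit of x.)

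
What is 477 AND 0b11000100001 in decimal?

1

477 = 00111011101
b = 11000100001
AND → 00000000001 = 1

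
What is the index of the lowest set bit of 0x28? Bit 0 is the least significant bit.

3

0x28 = 101000
Trailing zeros: 3, so the lowest set bit is bit 3 (value 8).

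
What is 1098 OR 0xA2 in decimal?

1098 = 10001001010
0xA2 = 00010100010
 OR → 10011101010 = 1258

1258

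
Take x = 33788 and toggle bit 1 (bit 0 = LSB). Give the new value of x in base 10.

x = 1000001111111100
bit 1 is currently 0; toggle it via x ^ (1 << 1) = x ^ 2
→ 1000001111111110 = 33790

33790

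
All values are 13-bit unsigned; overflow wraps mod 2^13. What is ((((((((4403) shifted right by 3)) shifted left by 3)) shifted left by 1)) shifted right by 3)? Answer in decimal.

4403 = 1000100110011
→ shifted right by 3 → 0001000100110 = 550
→ shifted left by 3 (mod 2^13) → 1000100110000 = 4400
→ shifted left by 1 (mod 2^13) → 0001001100000 = 608
→ shifted right by 3 → 0000001001100 = 76

76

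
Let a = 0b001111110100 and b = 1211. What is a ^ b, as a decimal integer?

a = 01111110100
1211 = 10010111011
XOR → 11101001111 = 1871

1871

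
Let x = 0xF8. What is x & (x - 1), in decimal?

240

x = 11111000 = 248
x - 1 = 11110111
AND   = 11110000 = 240
(x & (x - 1) clears the lowest set bit of x.)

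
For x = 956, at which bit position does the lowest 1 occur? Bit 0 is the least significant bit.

2

956 = 1110111100
Trailing zeros: 2, so the lowest set bit is bit 2 (value 4).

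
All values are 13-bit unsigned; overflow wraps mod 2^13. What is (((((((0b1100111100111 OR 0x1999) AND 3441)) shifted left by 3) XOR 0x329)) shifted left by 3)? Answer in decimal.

0b1100111100111 = 1100111100111
0x1999 = 1100110011001
→ OR → 1100111111111 = 6655
3441 = 0110101110001
→ AND → 0100101110001 = 2417
→ shifted left by 3 (mod 2^13) → 0101110001000 = 2952
0x329 = 0001100101001
→ XOR → 0100010100001 = 2209
→ shifted left by 3 (mod 2^13) → 0010100001000 = 1288

1288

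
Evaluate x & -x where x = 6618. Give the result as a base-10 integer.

2

x = 1100111011010 = 6618
-x (two's complement) = …0011000100110
AND   = 0000000000010 = 2
(x & -x isolates the lowest set bit of x.)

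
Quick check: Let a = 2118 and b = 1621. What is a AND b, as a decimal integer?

68

2118 = 100001000110
1621 = 011001010101
AND → 000001000100 = 68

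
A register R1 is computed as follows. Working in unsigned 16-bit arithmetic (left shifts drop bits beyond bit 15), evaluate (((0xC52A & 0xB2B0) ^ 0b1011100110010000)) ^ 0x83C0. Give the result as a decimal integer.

47728

0xC52A = 1100010100101010
0xB2B0 = 1011001010110000
→ & → 1000000000100000 = 32800
0b1011100110010000 = 1011100110010000
→ ^ → 0011100110110000 = 14768
0x83C0 = 1000001111000000
→ ^ → 1011101001110000 = 47728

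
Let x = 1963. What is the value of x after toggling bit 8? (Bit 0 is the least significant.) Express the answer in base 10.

x = 11110101011
bit 8 is currently 1; toggle it via x ^ (1 << 8) = x ^ 256
→ 11010101011 = 1707

1707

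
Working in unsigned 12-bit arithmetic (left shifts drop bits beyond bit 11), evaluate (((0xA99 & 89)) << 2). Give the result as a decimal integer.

0xA99 = 101010011001
89 = 000001011001
→ & → 000000011001 = 25
→ << 2 (mod 2^12) → 000001100100 = 100

100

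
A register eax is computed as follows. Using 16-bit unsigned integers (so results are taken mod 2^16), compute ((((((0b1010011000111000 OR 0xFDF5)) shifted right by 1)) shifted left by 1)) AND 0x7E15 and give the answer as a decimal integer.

32276

0b1010011000111000 = 1010011000111000
0xFDF5 = 1111110111110101
→ OR → 1111111111111101 = 65533
→ shifted right by 1 → 0111111111111110 = 32766
→ shifted left by 1 (mod 2^16) → 1111111111111100 = 65532
0x7E15 = 0111111000010101
→ AND → 0111111000010100 = 32276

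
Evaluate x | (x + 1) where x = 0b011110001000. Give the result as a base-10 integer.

x = 11110001000 = 1928
x + 1 = 11110001001
OR    = 11110001001 = 1929
(x | (x + 1) sets the lowest cleared bit.)

1929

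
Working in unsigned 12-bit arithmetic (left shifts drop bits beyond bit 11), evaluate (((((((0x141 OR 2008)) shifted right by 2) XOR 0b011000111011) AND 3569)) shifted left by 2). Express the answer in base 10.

1796

0x141 = 000101000001
2008 = 011111011000
→ OR → 011111011001 = 2009
→ shifted right by 2 → 000111110110 = 502
0b011000111011 = 011000111011
→ XOR → 011111001101 = 1997
3569 = 110111110001
→ AND → 010111000001 = 1473
→ shifted left by 2 (mod 2^12) → 011100000100 = 1796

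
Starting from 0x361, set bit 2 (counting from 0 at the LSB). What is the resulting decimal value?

x = 001101100001
bit 2 is currently 0; set it via x | (1 << 2) = x | 4
→ 001101100101 = 869

869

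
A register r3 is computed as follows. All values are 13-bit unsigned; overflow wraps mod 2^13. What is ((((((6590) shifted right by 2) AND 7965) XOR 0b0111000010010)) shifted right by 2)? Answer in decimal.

519

6590 = 1100110111110
→ shifted right by 2 → 0011001101111 = 1647
7965 = 1111100011101
→ AND → 0011000001101 = 1549
0b0111000010010 = 0111000010010
→ XOR → 0100000011111 = 2079
→ shifted right by 2 → 0001000000111 = 519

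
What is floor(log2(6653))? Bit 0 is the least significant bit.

12

6653 = 1100111111101
The topmost 1 is at position 12 (since 2^12 = 4096 ≤ 6653 < 8192).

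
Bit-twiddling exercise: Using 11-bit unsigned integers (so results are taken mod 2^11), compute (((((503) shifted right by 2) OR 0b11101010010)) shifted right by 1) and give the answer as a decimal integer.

503 = 00111110111
→ shifted right by 2 → 00001111101 = 125
0b11101010010 = 11101010010
→ OR → 11101111111 = 1919
→ shifted right by 1 → 01110111111 = 959

959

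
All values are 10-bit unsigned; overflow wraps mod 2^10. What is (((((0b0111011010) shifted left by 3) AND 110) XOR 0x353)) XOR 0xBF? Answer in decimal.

940

0b0111011010 = 0111011010
→ shifted left by 3 (mod 2^10) → 1011010000 = 720
110 = 0001101110
→ AND → 0001000000 = 64
0x353 = 1101010011
→ XOR → 1100010011 = 787
0xBF = 0010111111
→ XOR → 1110101100 = 940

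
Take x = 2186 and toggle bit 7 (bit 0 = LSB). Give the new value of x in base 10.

2058

x = 100010001010
bit 7 is currently 1; toggle it via x ^ (1 << 7) = x ^ 128
→ 100000001010 = 2058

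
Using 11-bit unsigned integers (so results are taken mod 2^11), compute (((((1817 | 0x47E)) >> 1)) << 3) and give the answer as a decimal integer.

1528

1817 = 11100011001
0x47E = 10001111110
→ | → 11101111111 = 1919
→ >> 1 → 01110111111 = 959
→ << 3 (mod 2^11) → 10111111000 = 1528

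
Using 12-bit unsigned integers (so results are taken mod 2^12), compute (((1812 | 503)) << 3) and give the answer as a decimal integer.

4024

1812 = 011100010100
503 = 000111110111
→ | → 011111110111 = 2039
→ << 3 (mod 2^12) → 111110111000 = 4024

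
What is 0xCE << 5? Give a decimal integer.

0xCE = 0000011001110
shift left by 5 → 1100111000000 = 6592
(equivalently, 206 × 2^5 = 206 × 32)

6592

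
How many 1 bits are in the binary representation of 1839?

1839 = 11100101111
Count the 1s: 1 + 1 + 1 + 1 + 1 + 1 + 1 + 1 = 8

8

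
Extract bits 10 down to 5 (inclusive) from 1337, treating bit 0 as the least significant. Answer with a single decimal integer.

v = 010100111001
Shift right by 5: 0101001
Mask low 6 bits: 101001 = 41

41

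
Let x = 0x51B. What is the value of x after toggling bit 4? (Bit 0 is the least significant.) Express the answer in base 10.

1291

x = 010100011011
bit 4 is currently 1; toggle it via x ^ (1 << 4) = x ^ 16
→ 010100001011 = 1291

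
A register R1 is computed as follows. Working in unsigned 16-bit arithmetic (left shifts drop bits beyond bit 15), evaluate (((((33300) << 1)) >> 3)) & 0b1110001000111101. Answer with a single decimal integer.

5

33300 = 1000001000010100
→ << 1 (mod 2^16) → 0000010000101000 = 1064
→ >> 3 → 0000000010000101 = 133
0b1110001000111101 = 1110001000111101
→ & → 0000000000000101 = 5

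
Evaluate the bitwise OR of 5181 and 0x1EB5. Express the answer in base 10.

7869

5181 = 1010000111101
0x1EB5 = 1111010110101
 OR → 1111010111101 = 7869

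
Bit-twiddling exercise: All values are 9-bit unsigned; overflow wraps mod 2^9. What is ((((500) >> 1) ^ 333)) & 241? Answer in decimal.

500 = 111110100
→ >> 1 → 011111010 = 250
333 = 101001101
→ ^ → 110110111 = 439
241 = 011110001
→ & → 010110001 = 177

177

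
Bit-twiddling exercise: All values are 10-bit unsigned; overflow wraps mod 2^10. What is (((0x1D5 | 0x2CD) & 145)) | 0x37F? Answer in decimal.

0x1D5 = 0111010101
0x2CD = 1011001101
→ | → 1111011101 = 989
145 = 0010010001
→ & → 0010010001 = 145
0x37F = 1101111111
→ | → 1111111111 = 1023

1023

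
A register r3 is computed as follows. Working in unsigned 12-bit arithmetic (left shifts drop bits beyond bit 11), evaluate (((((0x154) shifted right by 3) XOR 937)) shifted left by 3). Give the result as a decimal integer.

0x154 = 000101010100
→ shifted right by 3 → 000000101010 = 42
937 = 001110101001
→ XOR → 001110000011 = 899
→ shifted left by 3 (mod 2^12) → 110000011000 = 3096

3096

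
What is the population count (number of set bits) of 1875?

7

1875 = 11101010011
Count the 1s: 1 + 1 + 1 + 1 + 1 + 1 + 1 = 7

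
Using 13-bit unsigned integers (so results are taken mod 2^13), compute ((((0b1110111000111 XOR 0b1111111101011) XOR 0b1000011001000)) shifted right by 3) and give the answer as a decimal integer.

604

0b1110111000111 = 1110111000111
0b1111111101011 = 1111111101011
→ XOR → 0001000101100 = 556
0b1000011001000 = 1000011001000
→ XOR → 1001011100100 = 4836
→ shifted right by 3 → 0001001011100 = 604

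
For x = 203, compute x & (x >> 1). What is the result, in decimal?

65

x = 11001011 = 203
x>>1 = 01100101
AND  = 01000001 = 65
(x & (x >> 1) has a 1 wherever x has two consecutive 1 bits.)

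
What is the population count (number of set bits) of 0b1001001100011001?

n = 1001001100011001
Count the 1s: 1 + 1 + 1 + 1 + 1 + 1 + 1 = 7

7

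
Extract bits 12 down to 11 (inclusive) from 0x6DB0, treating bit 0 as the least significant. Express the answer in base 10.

v = 110110110110000
Shift right by 11: 1101
Mask low 2 bits: 01 = 1

1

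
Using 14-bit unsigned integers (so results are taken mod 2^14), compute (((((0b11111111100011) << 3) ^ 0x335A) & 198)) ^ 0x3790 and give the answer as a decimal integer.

0b11111111100011 = 11111111100011
→ << 3 (mod 2^14) → 11111100011000 = 16152
0x335A = 11001101011010
→ ^ → 00110001000010 = 3138
198 = 00000011000110
→ & → 00000001000010 = 66
0x3790 = 11011110010000
→ ^ → 11011111010010 = 14290

14290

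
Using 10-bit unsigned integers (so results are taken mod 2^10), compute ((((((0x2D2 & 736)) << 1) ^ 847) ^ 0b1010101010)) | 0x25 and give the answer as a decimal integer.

0x2D2 = 1011010010
736 = 1011100000
→ & → 1011000000 = 704
→ << 1 (mod 2^10) → 0110000000 = 384
847 = 1101001111
→ ^ → 1011001111 = 719
0b1010101010 = 1010101010
→ ^ → 0001100101 = 101
0x25 = 0000100101
→ | → 0001100101 = 101

101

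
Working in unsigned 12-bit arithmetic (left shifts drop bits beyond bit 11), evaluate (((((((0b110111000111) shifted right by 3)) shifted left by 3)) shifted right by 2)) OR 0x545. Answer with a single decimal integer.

0b110111000111 = 110111000111
→ shifted right by 3 → 000110111000 = 440
→ shifted left by 3 (mod 2^12) → 110111000000 = 3520
→ shifted right by 2 → 001101110000 = 880
0x545 = 010101000101
→ OR → 011101110101 = 1909

1909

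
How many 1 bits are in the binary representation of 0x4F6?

0x4F6 = 10011110110
Count the 1s: 1 + 1 + 1 + 1 + 1 + 1 + 1 = 7

7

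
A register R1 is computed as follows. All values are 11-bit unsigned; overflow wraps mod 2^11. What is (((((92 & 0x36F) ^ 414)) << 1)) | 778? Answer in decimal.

942

92 = 00001011100
0x36F = 01101101111
→ & → 00001001100 = 76
414 = 00110011110
→ ^ → 00111010010 = 466
→ << 1 (mod 2^11) → 01110100100 = 932
778 = 01100001010
→ | → 01110101110 = 942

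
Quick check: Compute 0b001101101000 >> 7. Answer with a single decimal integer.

6

x = 1101101000
shift right by 7 → 0000000110 = 6
(equivalently, floor(872 / 128))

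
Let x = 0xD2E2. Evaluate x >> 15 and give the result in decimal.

0xD2E2 = 1101001011100010
shift right by 15 → 0000000000000001 = 1
(equivalently, floor(53986 / 32768))

1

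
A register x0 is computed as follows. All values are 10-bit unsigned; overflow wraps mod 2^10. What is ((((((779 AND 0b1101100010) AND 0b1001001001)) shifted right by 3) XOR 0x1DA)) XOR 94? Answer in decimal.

452

779 = 1100001011
0b1101100010 = 1101100010
→ AND → 1100000010 = 770
0b1001001001 = 1001001001
→ AND → 1000000000 = 512
→ shifted right by 3 → 0001000000 = 64
0x1DA = 0111011010
→ XOR → 0110011010 = 410
94 = 0001011110
→ XOR → 0111000100 = 452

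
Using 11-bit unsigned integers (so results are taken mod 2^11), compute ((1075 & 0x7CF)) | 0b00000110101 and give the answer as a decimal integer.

1075 = 10000110011
0x7CF = 11111001111
→ & → 10000000011 = 1027
0b00000110101 = 00000110101
→ | → 10000110111 = 1079

1079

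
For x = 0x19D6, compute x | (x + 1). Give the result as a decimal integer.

6615

x = 1100111010110 = 6614
x + 1 = 1100111010111
OR    = 1100111010111 = 6615
(x | (x + 1) sets the lowest cleared bit.)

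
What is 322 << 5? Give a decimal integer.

322 = 00000101000010
shift left by 5 → 10100001000000 = 10304
(equivalently, 322 × 2^5 = 322 × 32)

10304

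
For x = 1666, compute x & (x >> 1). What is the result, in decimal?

x = 11010000010 = 1666
x>>1 = 01101000001
AND  = 01000000000 = 512
(x & (x >> 1) has a 1 wherever x has two consecutive 1 bits.)

512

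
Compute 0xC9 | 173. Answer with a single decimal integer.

237

0xC9 = 11001001
173 = 10101101
 OR → 11101101 = 237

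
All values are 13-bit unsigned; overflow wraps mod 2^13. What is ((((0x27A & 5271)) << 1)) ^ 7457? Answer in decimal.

0x27A = 0001001111010
5271 = 1010010010111
→ & → 0000000010010 = 18
→ << 1 (mod 2^13) → 0000000100100 = 36
7457 = 1110100100001
→ ^ → 1110100000101 = 7429

7429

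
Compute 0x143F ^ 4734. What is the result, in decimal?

1601

0x143F = 1010000111111
4734 = 1001001111110
XOR → 0011001000001 = 1601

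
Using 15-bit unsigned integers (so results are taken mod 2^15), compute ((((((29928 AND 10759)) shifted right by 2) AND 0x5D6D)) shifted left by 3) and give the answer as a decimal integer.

16384

29928 = 111010011101000
10759 = 010101000000111
→ AND → 010000000000000 = 8192
→ shifted right by 2 → 000100000000000 = 2048
0x5D6D = 101110101101101
→ AND → 000100000000000 = 2048
→ shifted left by 3 (mod 2^15) → 100000000000000 = 16384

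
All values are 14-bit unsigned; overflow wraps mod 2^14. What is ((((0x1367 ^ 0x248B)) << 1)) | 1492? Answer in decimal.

12252

0x1367 = 01001101100111
0x248B = 10010010001011
→ ^ → 11011111101100 = 14316
→ << 1 (mod 2^14) → 10111111011000 = 12248
1492 = 00010111010100
→ | → 10111111011100 = 12252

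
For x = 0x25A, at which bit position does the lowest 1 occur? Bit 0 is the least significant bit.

0x25A = 1001011010
Trailing zeros: 1, so the lowest set bit is bit 1 (value 2).

1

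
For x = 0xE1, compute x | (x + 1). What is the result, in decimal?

227

x = 11100001 = 225
x + 1 = 11100010
OR    = 11100011 = 227
(x | (x + 1) sets the lowest cleared bit.)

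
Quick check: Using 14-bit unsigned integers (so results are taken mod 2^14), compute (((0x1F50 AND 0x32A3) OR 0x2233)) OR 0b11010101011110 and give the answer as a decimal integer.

0x1F50 = 01111101010000
0x32A3 = 11001010100011
→ AND → 01001000000000 = 4608
0x2233 = 10001000110011
→ OR → 11001000110011 = 12851
0b11010101011110 = 11010101011110
→ OR → 11011101111111 = 14207

14207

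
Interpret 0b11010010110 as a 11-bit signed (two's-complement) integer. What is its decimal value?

pattern = 11010010110 (MSB is 1 ⇒ negative)
Invert: 00101101001, add 1 → 00101101010 = 362, so the value is -362.
(Equivalently: 1686 - 2^11 = 1686 - 2048 = -362.)

-362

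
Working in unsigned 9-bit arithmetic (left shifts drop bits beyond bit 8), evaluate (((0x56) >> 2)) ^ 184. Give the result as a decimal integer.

173

0x56 = 001010110
→ >> 2 → 000010101 = 21
184 = 010111000
→ ^ → 010101101 = 173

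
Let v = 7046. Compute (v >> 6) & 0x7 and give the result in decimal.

6

v = 1101110000110
Shift right by 6: 1101110
Mask low 3 bits: 110 = 6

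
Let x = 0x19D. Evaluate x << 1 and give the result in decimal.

0x19D = 0110011101
shift left by 1 → 1100111010 = 826
(equivalently, 413 × 2^1 = 413 × 2)

826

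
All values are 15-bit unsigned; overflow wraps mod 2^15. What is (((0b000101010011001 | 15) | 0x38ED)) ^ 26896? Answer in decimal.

21487

0b000101010011001 = 000101010011001
15 = 000000000001111
→ | → 000101010011111 = 2719
0x38ED = 011100011101101
→ | → 011101011111111 = 15103
26896 = 110100100010000
→ ^ → 101001111101111 = 21487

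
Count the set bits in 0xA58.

5

0xA58 = 101001011000
Count the 1s: 1 + 1 + 1 + 1 + 1 = 5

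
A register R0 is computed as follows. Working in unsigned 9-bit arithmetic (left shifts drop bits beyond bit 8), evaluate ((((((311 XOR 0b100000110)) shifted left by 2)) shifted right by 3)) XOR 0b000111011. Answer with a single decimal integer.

311 = 100110111
0b100000110 = 100000110
→ XOR → 000110001 = 49
→ shifted left by 2 (mod 2^9) → 011000100 = 196
→ shifted right by 3 → 000011000 = 24
0b000111011 = 000111011
→ XOR → 000100011 = 35

35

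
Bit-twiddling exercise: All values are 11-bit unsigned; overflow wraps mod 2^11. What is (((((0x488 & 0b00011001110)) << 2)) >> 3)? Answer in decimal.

68

0x488 = 10010001000
0b00011001110 = 00011001110
→ & → 00010001000 = 136
→ << 2 (mod 2^11) → 01000100000 = 544
→ >> 3 → 00001000100 = 68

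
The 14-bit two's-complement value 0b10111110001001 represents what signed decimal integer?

pattern = 10111110001001 (MSB is 1 ⇒ negative)
Invert: 01000001110110, add 1 → 01000001110111 = 4215, so the value is -4215.
(Equivalently: 12169 - 2^14 = 12169 - 16384 = -4215.)

-4215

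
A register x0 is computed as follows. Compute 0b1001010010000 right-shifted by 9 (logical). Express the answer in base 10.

x = 1001010010000
shift right by 9 → 0000000001001 = 9
(equivalently, floor(4752 / 512))

9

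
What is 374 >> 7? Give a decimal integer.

2

374 = 101110110
shift right by 7 → 000000010 = 2
(equivalently, floor(374 / 128))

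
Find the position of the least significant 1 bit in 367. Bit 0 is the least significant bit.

367 = 101101111
Trailing zeros: 0, so the lowest set bit is bit 0 (value 1).

0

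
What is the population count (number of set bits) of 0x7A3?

0x7A3 = 11110100011
Count the 1s: 1 + 1 + 1 + 1 + 1 + 1 + 1 = 7

7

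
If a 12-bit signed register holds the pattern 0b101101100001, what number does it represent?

-1183

pattern = 101101100001 (MSB is 1 ⇒ negative)
Invert: 010010011110, add 1 → 010010011111 = 1183, so the value is -1183.
(Equivalently: 2913 - 2^12 = 2913 - 4096 = -1183.)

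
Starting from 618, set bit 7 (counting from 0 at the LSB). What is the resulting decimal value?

746

x = 01001101010
bit 7 is currently 0; set it via x | (1 << 7) = x | 128
→ 01011101010 = 746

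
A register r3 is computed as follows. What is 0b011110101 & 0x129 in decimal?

a = 011110101
0x129 = 100101001
AND → 000100001 = 33

33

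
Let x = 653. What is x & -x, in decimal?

1

x = 1010001101 = 653
-x (two's complement) = …0101110011
AND   = 0000000001 = 1
(x & -x isolates the lowest set bit of x.)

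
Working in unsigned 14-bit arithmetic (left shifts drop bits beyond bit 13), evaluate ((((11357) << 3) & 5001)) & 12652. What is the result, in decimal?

8

11357 = 10110001011101
→ << 3 (mod 2^14) → 10001011101000 = 8936
5001 = 01001110001001
→ & → 00001010001000 = 648
12652 = 11000101101100
→ & → 00000000001000 = 8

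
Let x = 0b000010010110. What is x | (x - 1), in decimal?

x = 10010110 = 150
x - 1 = 10010101
OR    = 10010111 = 151
(x | (x - 1) sets all bits below the lowest set bit.)

151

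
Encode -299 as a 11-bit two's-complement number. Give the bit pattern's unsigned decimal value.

1749

299 in 11 bits: 00100101011
Invert: 11011010100
Add 1:  11011010101 = 1749
(Check: 2^11 - 299 = 2048 - 299 = 1749.)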